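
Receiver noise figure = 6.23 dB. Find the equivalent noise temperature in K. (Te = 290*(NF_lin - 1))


NF_lin = 10^(6.23/10) = 4.19759
Te = 290 * (4.19759 - 1) = 927.3 K

927.3 K


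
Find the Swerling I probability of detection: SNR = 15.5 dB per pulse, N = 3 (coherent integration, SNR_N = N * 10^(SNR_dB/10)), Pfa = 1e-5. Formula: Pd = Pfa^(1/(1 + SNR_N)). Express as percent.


SNR_lin = 10^(15.5/10) = 35.48134
SNR_N = 3 * 35.48134 = 106.44402
1/(1 + SNR_N) = 1/107.44402 = 0.0093072
Pd = (1e-5)^0.0093072 = 0.89839
Pd = 89.8%

89.8%


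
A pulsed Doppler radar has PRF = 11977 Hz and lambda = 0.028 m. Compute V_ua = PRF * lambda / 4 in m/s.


V_ua = 11977 * 0.028 / 4 = 83.8 m/s

83.8 m/s


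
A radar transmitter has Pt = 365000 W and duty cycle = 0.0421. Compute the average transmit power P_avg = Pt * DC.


P_avg = 365000 * 0.0421 = 15366.5 W

15366.5 W


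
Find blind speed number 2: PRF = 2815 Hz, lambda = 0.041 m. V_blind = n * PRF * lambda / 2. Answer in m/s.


V_blind = 2 * 2815 * 0.041 / 2 = 115.4 m/s

115.4 m/s


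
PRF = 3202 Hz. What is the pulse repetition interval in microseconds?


PRI = 1/3202 = 0.0003123048 s = 312.3 us

312.3 us


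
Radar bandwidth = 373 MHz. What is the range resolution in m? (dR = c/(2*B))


dR = 3e8 / (2 * 373000000.0) = 0.4 m

0.4 m


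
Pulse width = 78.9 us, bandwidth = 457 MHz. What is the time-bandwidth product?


TBP = 78.9 * 457 = 36057.3

36057.3


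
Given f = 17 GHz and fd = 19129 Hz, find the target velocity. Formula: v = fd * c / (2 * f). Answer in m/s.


v = 19129 * 3e8 / (2 * 17000000000.0) = 168.8 m/s

168.8 m/s


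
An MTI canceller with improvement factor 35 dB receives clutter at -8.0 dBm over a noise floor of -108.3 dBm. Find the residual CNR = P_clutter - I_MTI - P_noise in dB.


CNR = -8.0 - 35 - (-108.3) = 65.3 dB

65.3 dB


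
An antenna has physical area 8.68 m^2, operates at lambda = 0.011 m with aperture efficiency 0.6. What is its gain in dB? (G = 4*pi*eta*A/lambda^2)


G_linear = 4*pi*0.6*8.68/0.011^2 = 540873.21
G_dB = 10*log10(540873.21) = 57.3 dB

57.3 dB


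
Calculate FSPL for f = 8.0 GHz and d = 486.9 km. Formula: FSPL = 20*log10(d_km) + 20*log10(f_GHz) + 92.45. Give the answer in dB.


20*log10(486.9) = 53.75
20*log10(8.0) = 18.06
FSPL = 164.3 dB

164.3 dB


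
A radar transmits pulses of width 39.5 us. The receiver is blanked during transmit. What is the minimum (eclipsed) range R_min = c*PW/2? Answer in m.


R_min = 3e8 * 39.5e-6 / 2 = 5925.0 m

5925.0 m


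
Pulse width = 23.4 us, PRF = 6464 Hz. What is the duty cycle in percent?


DC = 23.4e-6 * 6464 * 100 = 15.13%

15.13%


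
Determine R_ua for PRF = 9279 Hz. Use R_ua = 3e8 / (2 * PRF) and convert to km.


R_ua = 3e8 / (2 * 9279) = 16165.5 m = 16.2 km

16.2 km


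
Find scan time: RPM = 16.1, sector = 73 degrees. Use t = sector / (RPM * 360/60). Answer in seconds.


t = 73 / (16.1 * 360) * 60 = 0.76 s

0.76 s


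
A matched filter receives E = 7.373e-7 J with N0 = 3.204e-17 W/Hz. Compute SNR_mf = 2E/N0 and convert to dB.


SNR_lin = 2 * 7.373e-7 / 3.204e-17 = 4.602e10
SNR_dB = 10*log10(4.602e10) = 106.6 dB

106.6 dB


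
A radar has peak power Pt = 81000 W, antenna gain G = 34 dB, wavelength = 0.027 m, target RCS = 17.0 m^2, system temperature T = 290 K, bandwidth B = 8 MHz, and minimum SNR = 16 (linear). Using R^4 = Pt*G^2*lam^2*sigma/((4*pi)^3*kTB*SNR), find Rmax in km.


G_lin = 10^(34/10) = 2511.886432
R^4 = 81000 * 2511.886432^2 * 0.027^2 * 17.0 / ((4*pi)^3 * 1.38e-23 * 290 * 8000000.0 * 16)
R^4 = 6.23081e18 m^4
R_max = (6.23081e18)^(1/4) = 49961.6 m = 50.0 km

50.0 km


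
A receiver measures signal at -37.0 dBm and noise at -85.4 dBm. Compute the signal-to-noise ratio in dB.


SNR = -37.0 - (-85.4) = 48.4 dB

48.4 dB


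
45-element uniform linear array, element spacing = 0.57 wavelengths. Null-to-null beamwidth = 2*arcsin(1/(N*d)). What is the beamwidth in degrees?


1/(N*d) = 1/(45*0.57) = 0.038986
BW = 2*arcsin(0.038986) = 4.5 degrees

4.5 degrees


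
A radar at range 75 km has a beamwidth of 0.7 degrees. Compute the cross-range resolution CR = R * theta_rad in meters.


BW_rad = 0.012217305
CR = 75000 * 0.012217305 = 916.3 m

916.3 m


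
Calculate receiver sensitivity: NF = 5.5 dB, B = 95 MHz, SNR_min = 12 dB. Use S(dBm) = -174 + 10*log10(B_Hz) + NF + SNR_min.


10*log10(95000000.0) = 79.78
S = -174 + 79.78 + 5.5 + 12 = -76.7 dBm

-76.7 dBm


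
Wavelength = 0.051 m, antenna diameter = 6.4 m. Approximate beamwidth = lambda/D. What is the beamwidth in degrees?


BW_rad = 0.051 / 6.4 = 0.007969
BW_deg = 0.46 degrees

0.46 degrees


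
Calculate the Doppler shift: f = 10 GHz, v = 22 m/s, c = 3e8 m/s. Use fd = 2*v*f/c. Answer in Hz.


fd = 2 * 22 * 10000000000.0 / 3e8 = 1466.7 Hz

1466.7 Hz


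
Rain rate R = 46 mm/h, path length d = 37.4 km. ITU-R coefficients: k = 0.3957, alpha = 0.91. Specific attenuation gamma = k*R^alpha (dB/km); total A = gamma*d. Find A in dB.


gamma = 0.3957 * 46^0.91 = 12.896613 dB/km
A = 12.896613 * 37.4 = 482.33 dB

482.33 dB


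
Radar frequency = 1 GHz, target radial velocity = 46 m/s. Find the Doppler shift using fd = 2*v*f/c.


fd = 2 * 46 * 1000000000.0 / 3e8 = 306.7 Hz

306.7 Hz


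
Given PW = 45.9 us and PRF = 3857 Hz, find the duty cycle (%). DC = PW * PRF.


DC = 45.9e-6 * 3857 * 100 = 17.7%

17.7%


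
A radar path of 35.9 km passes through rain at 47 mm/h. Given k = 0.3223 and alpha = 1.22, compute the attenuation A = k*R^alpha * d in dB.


gamma = 0.3223 * 47^1.22 = 35.336188 dB/km
A = 35.336188 * 35.9 = 1268.57 dB

1268.57 dB


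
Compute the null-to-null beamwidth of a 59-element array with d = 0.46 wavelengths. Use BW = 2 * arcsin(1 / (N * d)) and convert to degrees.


1/(N*d) = 1/(59*0.46) = 0.036846
BW = 2*arcsin(0.036846) = 4.2 degrees

4.2 degrees


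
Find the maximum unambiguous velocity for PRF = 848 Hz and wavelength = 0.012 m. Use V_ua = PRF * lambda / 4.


V_ua = 848 * 0.012 / 4 = 2.5 m/s

2.5 m/s


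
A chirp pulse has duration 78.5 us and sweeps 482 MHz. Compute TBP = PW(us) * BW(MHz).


TBP = 78.5 * 482 = 37837.0

37837.0


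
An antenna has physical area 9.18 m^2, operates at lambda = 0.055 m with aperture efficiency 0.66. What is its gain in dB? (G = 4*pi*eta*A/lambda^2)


G_linear = 4*pi*0.66*9.18/0.055^2 = 25169.3
G_dB = 10*log10(25169.3) = 44.0 dB

44.0 dB


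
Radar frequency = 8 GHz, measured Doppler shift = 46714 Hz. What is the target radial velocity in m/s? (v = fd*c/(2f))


v = 46714 * 3e8 / (2 * 8000000000.0) = 875.9 m/s

875.9 m/s


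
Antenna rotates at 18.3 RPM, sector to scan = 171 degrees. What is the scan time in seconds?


t = 171 / (18.3 * 360) * 60 = 1.56 s

1.56 s


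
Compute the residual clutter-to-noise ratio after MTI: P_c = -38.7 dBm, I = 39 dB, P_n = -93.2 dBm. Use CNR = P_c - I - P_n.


CNR = -38.7 - 39 - (-93.2) = 15.5 dB

15.5 dB


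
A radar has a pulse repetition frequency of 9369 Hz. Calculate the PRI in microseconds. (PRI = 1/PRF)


PRI = 1/9369 = 0.000106735 s = 106.7 us

106.7 us


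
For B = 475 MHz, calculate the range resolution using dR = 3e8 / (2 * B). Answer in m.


dR = 3e8 / (2 * 475000000.0) = 0.32 m

0.32 m


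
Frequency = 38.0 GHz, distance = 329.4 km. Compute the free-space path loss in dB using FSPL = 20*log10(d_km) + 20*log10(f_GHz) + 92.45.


20*log10(329.4) = 50.35
20*log10(38.0) = 31.6
FSPL = 174.4 dB

174.4 dB


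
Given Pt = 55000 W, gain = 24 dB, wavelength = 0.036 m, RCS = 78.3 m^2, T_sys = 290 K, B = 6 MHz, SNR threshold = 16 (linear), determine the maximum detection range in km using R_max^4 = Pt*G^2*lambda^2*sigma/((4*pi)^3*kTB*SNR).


G_lin = 10^(24/10) = 251.188643
R^4 = 55000 * 251.188643^2 * 0.036^2 * 78.3 / ((4*pi)^3 * 1.38e-23 * 290 * 6000000.0 * 16)
R^4 = 4.61904e17 m^4
R_max = (4.61904e17)^(1/4) = 26069.8 m = 26.1 km

26.1 km


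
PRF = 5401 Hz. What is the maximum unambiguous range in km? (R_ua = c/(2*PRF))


R_ua = 3e8 / (2 * 5401) = 27772.6 m = 27.8 km

27.8 km


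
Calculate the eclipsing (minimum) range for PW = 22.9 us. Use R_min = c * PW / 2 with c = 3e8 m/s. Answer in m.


R_min = 3e8 * 22.9e-6 / 2 = 3435.0 m

3435.0 m


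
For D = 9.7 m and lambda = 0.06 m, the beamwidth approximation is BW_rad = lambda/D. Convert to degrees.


BW_rad = 0.06 / 9.7 = 0.006186
BW_deg = 0.35 degrees

0.35 degrees


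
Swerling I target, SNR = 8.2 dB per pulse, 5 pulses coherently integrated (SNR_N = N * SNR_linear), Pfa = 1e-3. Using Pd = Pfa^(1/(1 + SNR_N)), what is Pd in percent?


SNR_lin = 10^(8.2/10) = 6.60693
SNR_N = 5 * 6.60693 = 33.03465
1/(1 + SNR_N) = 1/34.03465 = 0.0293818
Pd = (1e-3)^0.0293818 = 0.81631
Pd = 81.6%

81.6%


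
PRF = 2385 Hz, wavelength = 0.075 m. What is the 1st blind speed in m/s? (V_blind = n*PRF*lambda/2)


V_blind = 1 * 2385 * 0.075 / 2 = 89.4 m/s

89.4 m/s


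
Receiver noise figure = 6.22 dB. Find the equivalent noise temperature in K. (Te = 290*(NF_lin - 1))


NF_lin = 10^(6.22/10) = 4.187936
Te = 290 * (4.187936 - 1) = 924.5 K

924.5 K


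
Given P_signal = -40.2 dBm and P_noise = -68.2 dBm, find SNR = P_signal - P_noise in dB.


SNR = -40.2 - (-68.2) = 28.0 dB

28.0 dB


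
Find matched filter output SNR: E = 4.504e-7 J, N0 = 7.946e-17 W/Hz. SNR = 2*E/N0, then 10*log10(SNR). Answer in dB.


SNR_lin = 2 * 4.504e-7 / 7.946e-17 = 1.134e10
SNR_dB = 10*log10(1.134e10) = 100.5 dB

100.5 dB


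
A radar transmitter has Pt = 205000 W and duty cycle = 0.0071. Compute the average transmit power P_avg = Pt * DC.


P_avg = 205000 * 0.0071 = 1455.5 W

1455.5 W


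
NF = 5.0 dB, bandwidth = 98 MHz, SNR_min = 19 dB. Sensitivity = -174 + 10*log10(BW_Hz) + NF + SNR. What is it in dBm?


10*log10(98000000.0) = 79.91
S = -174 + 79.91 + 5.0 + 19 = -70.1 dBm

-70.1 dBm


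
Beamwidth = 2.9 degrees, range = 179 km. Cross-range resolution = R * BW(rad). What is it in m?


BW_rad = 0.050614548
CR = 179000 * 0.050614548 = 9060.0 m

9060.0 m


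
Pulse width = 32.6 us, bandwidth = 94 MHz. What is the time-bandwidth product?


TBP = 32.6 * 94 = 3064.4

3064.4


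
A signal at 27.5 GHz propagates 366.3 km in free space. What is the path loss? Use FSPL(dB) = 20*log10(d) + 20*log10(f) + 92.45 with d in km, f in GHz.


20*log10(366.3) = 51.28
20*log10(27.5) = 28.79
FSPL = 172.5 dB

172.5 dB


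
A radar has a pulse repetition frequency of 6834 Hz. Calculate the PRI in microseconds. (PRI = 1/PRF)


PRI = 1/6834 = 0.0001463272 s = 146.3 us

146.3 us


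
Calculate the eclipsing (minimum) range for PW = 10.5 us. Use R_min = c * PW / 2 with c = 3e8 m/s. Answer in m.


R_min = 3e8 * 10.5e-6 / 2 = 1575.0 m

1575.0 m


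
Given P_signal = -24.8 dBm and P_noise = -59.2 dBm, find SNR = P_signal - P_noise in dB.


SNR = -24.8 - (-59.2) = 34.4 dB

34.4 dB


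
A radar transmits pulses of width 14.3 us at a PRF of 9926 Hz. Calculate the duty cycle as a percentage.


DC = 14.3e-6 * 9926 * 100 = 14.19%

14.19%


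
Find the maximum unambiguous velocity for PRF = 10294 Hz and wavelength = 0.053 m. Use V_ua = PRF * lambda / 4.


V_ua = 10294 * 0.053 / 4 = 136.4 m/s

136.4 m/s


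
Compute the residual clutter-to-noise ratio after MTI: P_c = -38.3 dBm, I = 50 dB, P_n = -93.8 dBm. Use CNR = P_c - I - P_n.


CNR = -38.3 - 50 - (-93.8) = 5.5 dB

5.5 dB


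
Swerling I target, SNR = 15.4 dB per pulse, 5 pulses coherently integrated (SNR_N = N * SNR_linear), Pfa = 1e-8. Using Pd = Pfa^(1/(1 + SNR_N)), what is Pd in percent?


SNR_lin = 10^(15.4/10) = 34.67369
SNR_N = 5 * 34.67369 = 173.36845
1/(1 + SNR_N) = 1/174.36845 = 0.005735
Pd = (1e-8)^0.005735 = 0.89975
Pd = 90.0%

90.0%


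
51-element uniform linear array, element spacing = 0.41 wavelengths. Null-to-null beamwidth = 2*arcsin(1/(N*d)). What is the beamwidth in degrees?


1/(N*d) = 1/(51*0.41) = 0.047824
BW = 2*arcsin(0.047824) = 5.5 degrees

5.5 degrees


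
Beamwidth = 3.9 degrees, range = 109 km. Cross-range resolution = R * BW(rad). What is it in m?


BW_rad = 0.068067841
CR = 109000 * 0.068067841 = 7419.4 m

7419.4 m


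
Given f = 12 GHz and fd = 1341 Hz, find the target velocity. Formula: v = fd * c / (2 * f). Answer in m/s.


v = 1341 * 3e8 / (2 * 12000000000.0) = 16.8 m/s

16.8 m/s


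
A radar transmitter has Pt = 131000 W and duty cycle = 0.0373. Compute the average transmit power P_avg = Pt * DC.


P_avg = 131000 * 0.0373 = 4886.3 W

4886.3 W


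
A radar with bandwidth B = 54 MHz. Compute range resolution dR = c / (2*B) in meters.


dR = 3e8 / (2 * 54000000.0) = 2.78 m

2.78 m


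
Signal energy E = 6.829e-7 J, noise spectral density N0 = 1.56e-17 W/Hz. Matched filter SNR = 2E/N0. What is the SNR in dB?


SNR_lin = 2 * 6.829e-7 / 1.56e-17 = 8.755e10
SNR_dB = 10*log10(8.755e10) = 109.4 dB

109.4 dB


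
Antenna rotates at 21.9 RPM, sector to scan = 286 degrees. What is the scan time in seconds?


t = 286 / (21.9 * 360) * 60 = 2.18 s

2.18 s


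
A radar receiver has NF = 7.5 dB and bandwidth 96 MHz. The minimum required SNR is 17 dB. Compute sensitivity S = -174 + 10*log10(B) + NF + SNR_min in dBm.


10*log10(96000000.0) = 79.82
S = -174 + 79.82 + 7.5 + 17 = -69.7 dBm

-69.7 dBm


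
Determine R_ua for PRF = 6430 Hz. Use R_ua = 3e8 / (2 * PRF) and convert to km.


R_ua = 3e8 / (2 * 6430) = 23328.1 m = 23.3 km

23.3 km


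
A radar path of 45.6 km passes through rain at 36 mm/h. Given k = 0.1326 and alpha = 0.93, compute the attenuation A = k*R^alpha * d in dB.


gamma = 0.1326 * 36^0.93 = 3.714538 dB/km
A = 3.714538 * 45.6 = 169.38 dB

169.38 dB


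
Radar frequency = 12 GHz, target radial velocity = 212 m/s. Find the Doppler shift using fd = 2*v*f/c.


fd = 2 * 212 * 12000000000.0 / 3e8 = 16960.0 Hz

16960.0 Hz


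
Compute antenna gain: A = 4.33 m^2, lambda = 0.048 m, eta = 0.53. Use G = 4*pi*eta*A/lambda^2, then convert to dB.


G_linear = 4*pi*0.53*4.33/0.048^2 = 12516.74
G_dB = 10*log10(12516.74) = 41.0 dB

41.0 dB


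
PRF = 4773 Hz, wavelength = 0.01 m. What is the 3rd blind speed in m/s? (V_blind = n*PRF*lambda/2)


V_blind = 3 * 4773 * 0.01 / 2 = 71.6 m/s

71.6 m/s


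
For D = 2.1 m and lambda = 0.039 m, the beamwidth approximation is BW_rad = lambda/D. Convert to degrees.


BW_rad = 0.039 / 2.1 = 0.018571
BW_deg = 1.06 degrees

1.06 degrees


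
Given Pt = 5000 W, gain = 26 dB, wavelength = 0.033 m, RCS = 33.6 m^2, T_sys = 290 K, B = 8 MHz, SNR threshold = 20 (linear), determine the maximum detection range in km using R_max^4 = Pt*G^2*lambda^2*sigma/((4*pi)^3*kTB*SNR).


G_lin = 10^(26/10) = 398.107171
R^4 = 5000 * 398.107171^2 * 0.033^2 * 33.6 / ((4*pi)^3 * 1.38e-23 * 290 * 8000000.0 * 20)
R^4 = 2.28197e16 m^4
R_max = (2.28197e16)^(1/4) = 12290.7 m = 12.3 km

12.3 km


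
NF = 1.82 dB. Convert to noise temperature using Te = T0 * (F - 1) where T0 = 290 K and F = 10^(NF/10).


NF_lin = 10^(1.82/10) = 1.520548
Te = 290 * (1.520548 - 1) = 151.0 K

151.0 K


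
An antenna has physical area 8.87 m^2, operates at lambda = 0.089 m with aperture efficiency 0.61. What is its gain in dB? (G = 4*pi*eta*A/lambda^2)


G_linear = 4*pi*0.61*8.87/0.089^2 = 8583.87
G_dB = 10*log10(8583.87) = 39.3 dB

39.3 dB


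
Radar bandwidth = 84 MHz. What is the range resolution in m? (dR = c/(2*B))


dR = 3e8 / (2 * 84000000.0) = 1.79 m

1.79 m


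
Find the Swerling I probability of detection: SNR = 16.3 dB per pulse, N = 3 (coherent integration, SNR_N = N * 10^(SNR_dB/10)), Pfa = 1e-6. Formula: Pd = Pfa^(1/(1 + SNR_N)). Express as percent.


SNR_lin = 10^(16.3/10) = 42.65795
SNR_N = 3 * 42.65795 = 127.97385
1/(1 + SNR_N) = 1/128.97385 = 0.0077535
Pd = (1e-6)^0.0077535 = 0.89842
Pd = 89.8%

89.8%


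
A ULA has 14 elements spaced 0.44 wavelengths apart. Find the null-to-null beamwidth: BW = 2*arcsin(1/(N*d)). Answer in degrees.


1/(N*d) = 1/(14*0.44) = 0.162338
BW = 2*arcsin(0.162338) = 18.7 degrees

18.7 degrees


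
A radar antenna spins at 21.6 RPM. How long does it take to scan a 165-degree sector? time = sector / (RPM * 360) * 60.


t = 165 / (21.6 * 360) * 60 = 1.27 s

1.27 s


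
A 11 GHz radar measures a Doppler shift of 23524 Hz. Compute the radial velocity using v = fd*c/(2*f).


v = 23524 * 3e8 / (2 * 11000000000.0) = 320.8 m/s

320.8 m/s


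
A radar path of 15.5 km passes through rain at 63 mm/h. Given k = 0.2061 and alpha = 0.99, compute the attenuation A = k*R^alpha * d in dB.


gamma = 0.2061 * 63^0.99 = 12.457335 dB/km
A = 12.457335 * 15.5 = 193.09 dB

193.09 dB


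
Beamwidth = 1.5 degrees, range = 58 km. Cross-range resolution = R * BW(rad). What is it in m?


BW_rad = 0.026179939
CR = 58000 * 0.026179939 = 1518.4 m

1518.4 m


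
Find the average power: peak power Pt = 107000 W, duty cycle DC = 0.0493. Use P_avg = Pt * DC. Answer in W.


P_avg = 107000 * 0.0493 = 5275.1 W

5275.1 W


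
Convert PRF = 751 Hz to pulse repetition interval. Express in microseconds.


PRI = 1/751 = 0.0013315579 s = 1331.6 us

1331.6 us


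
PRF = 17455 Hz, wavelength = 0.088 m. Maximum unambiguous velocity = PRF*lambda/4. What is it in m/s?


V_ua = 17455 * 0.088 / 4 = 384.0 m/s

384.0 m/s


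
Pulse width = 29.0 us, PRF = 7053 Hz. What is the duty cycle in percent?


DC = 29.0e-6 * 7053 * 100 = 20.45%

20.45%


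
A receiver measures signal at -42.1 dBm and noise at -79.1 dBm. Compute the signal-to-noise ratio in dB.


SNR = -42.1 - (-79.1) = 37.0 dB

37.0 dB


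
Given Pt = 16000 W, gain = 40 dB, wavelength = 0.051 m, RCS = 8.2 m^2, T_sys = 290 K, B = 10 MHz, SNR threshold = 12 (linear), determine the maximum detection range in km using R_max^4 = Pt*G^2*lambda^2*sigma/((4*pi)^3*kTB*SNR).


G_lin = 10^(40/10) = 10000.0
R^4 = 16000 * 10000.0^2 * 0.051^2 * 8.2 / ((4*pi)^3 * 1.38e-23 * 290 * 10000000.0 * 12)
R^4 = 3.58085e19 m^4
R_max = (3.58085e19)^(1/4) = 77356.5 m = 77.4 km

77.4 km


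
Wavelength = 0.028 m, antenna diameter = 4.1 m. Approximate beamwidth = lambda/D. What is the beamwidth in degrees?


BW_rad = 0.028 / 4.1 = 0.006829
BW_deg = 0.39 degrees

0.39 degrees


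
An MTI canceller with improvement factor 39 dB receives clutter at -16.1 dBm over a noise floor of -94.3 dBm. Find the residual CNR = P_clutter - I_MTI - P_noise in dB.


CNR = -16.1 - 39 - (-94.3) = 39.2 dB

39.2 dB


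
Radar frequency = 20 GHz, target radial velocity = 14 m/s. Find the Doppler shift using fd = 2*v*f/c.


fd = 2 * 14 * 20000000000.0 / 3e8 = 1866.7 Hz

1866.7 Hz


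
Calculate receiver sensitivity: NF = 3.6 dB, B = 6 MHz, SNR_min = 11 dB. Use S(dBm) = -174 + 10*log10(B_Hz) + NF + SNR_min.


10*log10(6000000.0) = 67.78
S = -174 + 67.78 + 3.6 + 11 = -91.6 dBm

-91.6 dBm


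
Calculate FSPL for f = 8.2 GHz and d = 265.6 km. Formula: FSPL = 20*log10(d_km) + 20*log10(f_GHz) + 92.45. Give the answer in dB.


20*log10(265.6) = 48.48
20*log10(8.2) = 18.28
FSPL = 159.2 dB

159.2 dB


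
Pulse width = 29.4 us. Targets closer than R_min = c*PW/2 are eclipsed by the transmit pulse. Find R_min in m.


R_min = 3e8 * 29.4e-6 / 2 = 4410.0 m

4410.0 m


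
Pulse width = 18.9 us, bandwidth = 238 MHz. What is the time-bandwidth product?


TBP = 18.9 * 238 = 4498.2

4498.2


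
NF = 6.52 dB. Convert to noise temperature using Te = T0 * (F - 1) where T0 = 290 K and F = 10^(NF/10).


NF_lin = 10^(6.52/10) = 4.487454
Te = 290 * (4.487454 - 1) = 1011.4 K

1011.4 K


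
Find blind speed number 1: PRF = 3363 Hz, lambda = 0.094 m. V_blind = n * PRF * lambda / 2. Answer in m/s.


V_blind = 1 * 3363 * 0.094 / 2 = 158.1 m/s

158.1 m/s


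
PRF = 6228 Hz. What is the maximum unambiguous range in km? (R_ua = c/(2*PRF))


R_ua = 3e8 / (2 * 6228) = 24084.8 m = 24.1 km

24.1 km


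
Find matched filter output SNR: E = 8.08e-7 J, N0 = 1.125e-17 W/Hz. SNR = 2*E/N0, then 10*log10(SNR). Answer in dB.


SNR_lin = 2 * 8.08e-7 / 1.125e-17 = 1.436e11
SNR_dB = 10*log10(1.436e11) = 111.6 dB

111.6 dB


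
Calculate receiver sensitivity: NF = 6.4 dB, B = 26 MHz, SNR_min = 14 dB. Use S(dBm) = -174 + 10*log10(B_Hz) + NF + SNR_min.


10*log10(26000000.0) = 74.15
S = -174 + 74.15 + 6.4 + 14 = -79.5 dBm

-79.5 dBm


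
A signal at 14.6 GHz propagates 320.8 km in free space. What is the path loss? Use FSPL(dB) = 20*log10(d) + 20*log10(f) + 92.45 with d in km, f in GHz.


20*log10(320.8) = 50.12
20*log10(14.6) = 23.29
FSPL = 165.9 dB

165.9 dB


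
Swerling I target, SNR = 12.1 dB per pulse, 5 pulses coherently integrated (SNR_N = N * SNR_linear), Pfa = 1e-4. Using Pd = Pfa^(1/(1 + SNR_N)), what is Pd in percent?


SNR_lin = 10^(12.1/10) = 16.2181
SNR_N = 5 * 16.2181 = 81.0905
1/(1 + SNR_N) = 1/82.0905 = 0.0121817
Pd = (1e-4)^0.0121817 = 0.89387
Pd = 89.4%

89.4%


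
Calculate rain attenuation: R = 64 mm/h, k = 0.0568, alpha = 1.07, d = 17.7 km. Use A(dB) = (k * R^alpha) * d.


gamma = 0.0568 * 64^1.07 = 4.863634 dB/km
A = 4.863634 * 17.7 = 86.09 dB

86.09 dB


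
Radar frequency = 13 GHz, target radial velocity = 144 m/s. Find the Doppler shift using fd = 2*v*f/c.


fd = 2 * 144 * 13000000000.0 / 3e8 = 12480.0 Hz

12480.0 Hz


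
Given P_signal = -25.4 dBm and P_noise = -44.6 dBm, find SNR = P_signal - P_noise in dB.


SNR = -25.4 - (-44.6) = 19.2 dB

19.2 dB


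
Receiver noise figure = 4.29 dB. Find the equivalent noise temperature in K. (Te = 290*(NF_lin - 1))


NF_lin = 10^(4.29/10) = 2.685344
Te = 290 * (2.685344 - 1) = 488.7 K

488.7 K


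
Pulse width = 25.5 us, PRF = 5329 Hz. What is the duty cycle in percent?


DC = 25.5e-6 * 5329 * 100 = 13.59%

13.59%


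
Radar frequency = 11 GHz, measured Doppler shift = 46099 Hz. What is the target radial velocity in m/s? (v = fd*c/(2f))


v = 46099 * 3e8 / (2 * 11000000000.0) = 628.6 m/s

628.6 m/s


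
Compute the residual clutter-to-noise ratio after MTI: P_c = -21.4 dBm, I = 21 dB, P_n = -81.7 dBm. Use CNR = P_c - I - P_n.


CNR = -21.4 - 21 - (-81.7) = 39.3 dB

39.3 dB


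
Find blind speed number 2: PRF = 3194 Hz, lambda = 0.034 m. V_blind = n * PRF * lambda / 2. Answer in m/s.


V_blind = 2 * 3194 * 0.034 / 2 = 108.6 m/s

108.6 m/s


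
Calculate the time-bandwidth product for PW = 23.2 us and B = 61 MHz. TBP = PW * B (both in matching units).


TBP = 23.2 * 61 = 1415.2

1415.2


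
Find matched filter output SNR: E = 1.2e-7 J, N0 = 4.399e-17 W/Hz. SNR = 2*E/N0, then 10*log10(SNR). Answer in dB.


SNR_lin = 2 * 1.2e-7 / 4.399e-17 = 5.456e9
SNR_dB = 10*log10(5.456e9) = 97.4 dB

97.4 dB


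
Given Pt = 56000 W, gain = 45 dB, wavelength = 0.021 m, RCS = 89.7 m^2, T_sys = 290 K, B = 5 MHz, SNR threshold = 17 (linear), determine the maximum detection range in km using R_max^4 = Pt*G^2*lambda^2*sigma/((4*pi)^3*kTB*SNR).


G_lin = 10^(45/10) = 31622.776602
R^4 = 56000 * 31622.776602^2 * 0.021^2 * 89.7 / ((4*pi)^3 * 1.38e-23 * 290 * 5000000.0 * 17)
R^4 = 3.28166e21 m^4
R_max = (3.28166e21)^(1/4) = 239344.5 m = 239.3 km

239.3 km


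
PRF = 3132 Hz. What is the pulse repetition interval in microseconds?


PRI = 1/3132 = 0.0003192848 s = 319.3 us

319.3 us


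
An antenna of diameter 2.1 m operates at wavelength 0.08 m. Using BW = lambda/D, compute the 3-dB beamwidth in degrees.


BW_rad = 0.08 / 2.1 = 0.038095
BW_deg = 2.18 degrees

2.18 degrees


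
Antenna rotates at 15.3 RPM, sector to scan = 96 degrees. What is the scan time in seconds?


t = 96 / (15.3 * 360) * 60 = 1.05 s

1.05 s


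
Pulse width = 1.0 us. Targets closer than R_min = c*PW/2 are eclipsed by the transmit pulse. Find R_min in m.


R_min = 3e8 * 1.0e-6 / 2 = 150.0 m

150.0 m


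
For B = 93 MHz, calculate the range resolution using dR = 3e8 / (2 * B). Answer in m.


dR = 3e8 / (2 * 93000000.0) = 1.61 m

1.61 m


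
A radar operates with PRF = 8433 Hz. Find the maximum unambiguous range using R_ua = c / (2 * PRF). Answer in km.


R_ua = 3e8 / (2 * 8433) = 17787.3 m = 17.8 km

17.8 km


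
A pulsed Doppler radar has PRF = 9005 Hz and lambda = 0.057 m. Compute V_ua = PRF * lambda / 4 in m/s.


V_ua = 9005 * 0.057 / 4 = 128.3 m/s

128.3 m/s


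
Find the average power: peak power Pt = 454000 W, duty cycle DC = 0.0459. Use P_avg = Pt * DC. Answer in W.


P_avg = 454000 * 0.0459 = 20838.6 W

20838.6 W


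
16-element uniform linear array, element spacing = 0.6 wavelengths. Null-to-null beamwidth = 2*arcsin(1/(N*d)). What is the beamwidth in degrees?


1/(N*d) = 1/(16*0.6) = 0.104167
BW = 2*arcsin(0.104167) = 12.0 degrees

12.0 degrees


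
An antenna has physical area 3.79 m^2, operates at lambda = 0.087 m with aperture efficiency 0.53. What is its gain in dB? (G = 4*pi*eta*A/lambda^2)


G_linear = 4*pi*0.53*3.79/0.087^2 = 3334.93
G_dB = 10*log10(3334.93) = 35.2 dB

35.2 dB


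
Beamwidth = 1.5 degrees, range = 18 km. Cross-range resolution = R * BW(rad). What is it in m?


BW_rad = 0.026179939
CR = 18000 * 0.026179939 = 471.2 m

471.2 m


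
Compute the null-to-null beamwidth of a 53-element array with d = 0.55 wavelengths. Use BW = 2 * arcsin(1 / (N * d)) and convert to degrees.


1/(N*d) = 1/(53*0.55) = 0.034305
BW = 2*arcsin(0.034305) = 3.9 degrees

3.9 degrees


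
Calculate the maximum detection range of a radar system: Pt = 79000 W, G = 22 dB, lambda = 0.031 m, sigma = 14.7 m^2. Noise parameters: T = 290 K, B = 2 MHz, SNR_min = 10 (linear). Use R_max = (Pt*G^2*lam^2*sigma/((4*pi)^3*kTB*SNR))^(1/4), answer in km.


G_lin = 10^(22/10) = 158.489319
R^4 = 79000 * 158.489319^2 * 0.031^2 * 14.7 / ((4*pi)^3 * 1.38e-23 * 290 * 2000000.0 * 10)
R^4 = 1.76494e17 m^4
R_max = (1.76494e17)^(1/4) = 20496.6 m = 20.5 km

20.5 km


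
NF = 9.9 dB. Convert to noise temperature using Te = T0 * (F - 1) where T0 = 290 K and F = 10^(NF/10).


NF_lin = 10^(9.9/10) = 9.772372
Te = 290 * (9.772372 - 1) = 2544.0 K

2544.0 K


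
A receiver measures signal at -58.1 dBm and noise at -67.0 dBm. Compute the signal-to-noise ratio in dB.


SNR = -58.1 - (-67.0) = 8.9 dB

8.9 dB


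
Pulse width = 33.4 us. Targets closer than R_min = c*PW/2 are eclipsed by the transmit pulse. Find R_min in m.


R_min = 3e8 * 33.4e-6 / 2 = 5010.0 m

5010.0 m


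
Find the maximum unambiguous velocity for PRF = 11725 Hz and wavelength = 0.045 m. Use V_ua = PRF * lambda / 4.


V_ua = 11725 * 0.045 / 4 = 131.9 m/s

131.9 m/s


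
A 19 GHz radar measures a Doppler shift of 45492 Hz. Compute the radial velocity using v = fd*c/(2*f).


v = 45492 * 3e8 / (2 * 19000000000.0) = 359.1 m/s

359.1 m/s


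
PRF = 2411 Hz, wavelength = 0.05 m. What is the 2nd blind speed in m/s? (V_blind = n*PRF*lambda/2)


V_blind = 2 * 2411 * 0.05 / 2 = 120.6 m/s

120.6 m/s


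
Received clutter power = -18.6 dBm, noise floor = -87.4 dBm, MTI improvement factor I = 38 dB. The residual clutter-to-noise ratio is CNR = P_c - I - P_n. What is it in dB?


CNR = -18.6 - 38 - (-87.4) = 30.8 dB

30.8 dB


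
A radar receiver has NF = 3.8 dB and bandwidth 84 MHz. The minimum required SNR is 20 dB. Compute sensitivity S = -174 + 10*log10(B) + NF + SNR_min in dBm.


10*log10(84000000.0) = 79.24
S = -174 + 79.24 + 3.8 + 20 = -71.0 dBm

-71.0 dBm


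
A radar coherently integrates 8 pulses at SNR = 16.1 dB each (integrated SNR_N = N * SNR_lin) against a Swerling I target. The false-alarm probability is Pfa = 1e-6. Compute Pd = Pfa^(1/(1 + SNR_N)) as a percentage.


SNR_lin = 10^(16.1/10) = 40.73803
SNR_N = 8 * 40.73803 = 325.90424
1/(1 + SNR_N) = 1/326.90424 = 0.003059
Pd = (1e-6)^0.003059 = 0.95862
Pd = 95.9%

95.9%


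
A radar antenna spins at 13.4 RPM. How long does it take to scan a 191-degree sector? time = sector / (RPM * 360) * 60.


t = 191 / (13.4 * 360) * 60 = 2.38 s

2.38 s


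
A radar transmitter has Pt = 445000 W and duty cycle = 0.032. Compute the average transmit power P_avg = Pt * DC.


P_avg = 445000 * 0.032 = 14240.0 W

14240.0 W


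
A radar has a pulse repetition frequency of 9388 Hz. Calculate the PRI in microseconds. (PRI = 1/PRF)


PRI = 1/9388 = 0.000106519 s = 106.5 us

106.5 us


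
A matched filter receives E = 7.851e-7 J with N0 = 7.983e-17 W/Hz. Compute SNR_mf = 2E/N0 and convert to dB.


SNR_lin = 2 * 7.851e-7 / 7.983e-17 = 1.967e10
SNR_dB = 10*log10(1.967e10) = 102.9 dB

102.9 dB


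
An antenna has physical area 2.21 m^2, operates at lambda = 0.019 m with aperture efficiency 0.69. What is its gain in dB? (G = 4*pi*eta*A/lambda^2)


G_linear = 4*pi*0.69*2.21/0.019^2 = 53081.6
G_dB = 10*log10(53081.6) = 47.2 dB

47.2 dB


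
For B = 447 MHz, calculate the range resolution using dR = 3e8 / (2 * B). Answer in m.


dR = 3e8 / (2 * 447000000.0) = 0.34 m

0.34 m


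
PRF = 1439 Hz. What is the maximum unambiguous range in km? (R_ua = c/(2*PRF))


R_ua = 3e8 / (2 * 1439) = 104239.1 m = 104.2 km

104.2 km


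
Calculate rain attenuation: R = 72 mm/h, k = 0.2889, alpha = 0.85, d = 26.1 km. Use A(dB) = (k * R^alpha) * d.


gamma = 0.2889 * 72^0.85 = 10.951665 dB/km
A = 10.951665 * 26.1 = 285.84 dB

285.84 dB


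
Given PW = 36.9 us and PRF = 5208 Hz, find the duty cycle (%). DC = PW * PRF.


DC = 36.9e-6 * 5208 * 100 = 19.22%

19.22%


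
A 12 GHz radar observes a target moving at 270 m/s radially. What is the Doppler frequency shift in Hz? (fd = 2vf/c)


fd = 2 * 270 * 12000000000.0 / 3e8 = 21600.0 Hz

21600.0 Hz


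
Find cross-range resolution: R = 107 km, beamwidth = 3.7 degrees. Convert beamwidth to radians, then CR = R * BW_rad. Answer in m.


BW_rad = 0.064577182
CR = 107000 * 0.064577182 = 6909.8 m

6909.8 m


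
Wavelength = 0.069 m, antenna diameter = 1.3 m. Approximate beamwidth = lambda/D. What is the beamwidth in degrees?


BW_rad = 0.069 / 1.3 = 0.053077
BW_deg = 3.04 degrees

3.04 degrees


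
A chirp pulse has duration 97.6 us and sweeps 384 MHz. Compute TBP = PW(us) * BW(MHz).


TBP = 97.6 * 384 = 37478.4

37478.4


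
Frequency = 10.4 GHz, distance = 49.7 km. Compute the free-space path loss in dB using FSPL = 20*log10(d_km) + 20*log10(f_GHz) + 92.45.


20*log10(49.7) = 33.93
20*log10(10.4) = 20.34
FSPL = 146.7 dB

146.7 dB


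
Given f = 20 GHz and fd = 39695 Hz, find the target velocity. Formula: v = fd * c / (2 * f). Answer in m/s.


v = 39695 * 3e8 / (2 * 20000000000.0) = 297.7 m/s

297.7 m/s


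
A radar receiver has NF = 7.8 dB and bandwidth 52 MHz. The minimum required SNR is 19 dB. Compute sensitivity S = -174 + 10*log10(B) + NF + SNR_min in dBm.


10*log10(52000000.0) = 77.16
S = -174 + 77.16 + 7.8 + 19 = -70.0 dBm

-70.0 dBm


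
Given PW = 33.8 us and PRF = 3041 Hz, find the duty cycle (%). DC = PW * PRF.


DC = 33.8e-6 * 3041 * 100 = 10.28%

10.28%


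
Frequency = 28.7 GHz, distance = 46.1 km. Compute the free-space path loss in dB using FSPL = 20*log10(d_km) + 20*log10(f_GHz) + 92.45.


20*log10(46.1) = 33.27
20*log10(28.7) = 29.16
FSPL = 154.9 dB

154.9 dB


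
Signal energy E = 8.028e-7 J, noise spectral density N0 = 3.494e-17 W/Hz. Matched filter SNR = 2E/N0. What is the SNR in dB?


SNR_lin = 2 * 8.028e-7 / 3.494e-17 = 4.595e10
SNR_dB = 10*log10(4.595e10) = 106.6 dB

106.6 dB


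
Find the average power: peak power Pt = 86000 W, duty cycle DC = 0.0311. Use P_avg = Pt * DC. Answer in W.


P_avg = 86000 * 0.0311 = 2674.6 W

2674.6 W


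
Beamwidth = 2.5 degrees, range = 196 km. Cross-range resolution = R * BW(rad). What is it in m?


BW_rad = 0.043633231
CR = 196000 * 0.043633231 = 8552.1 m

8552.1 m


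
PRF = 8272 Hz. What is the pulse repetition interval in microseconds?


PRI = 1/8272 = 0.0001208897 s = 120.9 us

120.9 us


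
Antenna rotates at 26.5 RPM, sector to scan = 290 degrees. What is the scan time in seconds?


t = 290 / (26.5 * 360) * 60 = 1.82 s

1.82 s


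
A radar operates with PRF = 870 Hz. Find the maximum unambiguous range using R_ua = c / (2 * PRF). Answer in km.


R_ua = 3e8 / (2 * 870) = 172413.8 m = 172.4 km

172.4 km


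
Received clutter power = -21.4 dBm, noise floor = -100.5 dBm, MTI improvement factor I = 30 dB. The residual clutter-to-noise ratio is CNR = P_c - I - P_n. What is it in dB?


CNR = -21.4 - 30 - (-100.5) = 49.1 dB

49.1 dB


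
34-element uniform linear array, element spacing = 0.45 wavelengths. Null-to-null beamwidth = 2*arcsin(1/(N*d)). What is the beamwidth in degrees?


1/(N*d) = 1/(34*0.45) = 0.065359
BW = 2*arcsin(0.065359) = 7.5 degrees

7.5 degrees


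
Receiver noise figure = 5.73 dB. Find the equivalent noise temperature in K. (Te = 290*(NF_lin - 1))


NF_lin = 10^(5.73/10) = 3.741106
Te = 290 * (3.741106 - 1) = 794.9 K

794.9 K


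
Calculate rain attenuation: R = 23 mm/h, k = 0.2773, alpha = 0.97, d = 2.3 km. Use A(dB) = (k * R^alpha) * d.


gamma = 0.2773 * 23^0.97 = 5.805316 dB/km
A = 5.805316 * 2.3 = 13.35 dB

13.35 dB


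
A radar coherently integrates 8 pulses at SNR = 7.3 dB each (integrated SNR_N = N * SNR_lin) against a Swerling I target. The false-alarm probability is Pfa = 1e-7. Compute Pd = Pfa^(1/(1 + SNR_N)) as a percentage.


SNR_lin = 10^(7.3/10) = 5.37032
SNR_N = 8 * 5.37032 = 42.96256
1/(1 + SNR_N) = 1/43.96256 = 0.0227466
Pd = (1e-7)^0.0227466 = 0.69306
Pd = 69.3%

69.3%


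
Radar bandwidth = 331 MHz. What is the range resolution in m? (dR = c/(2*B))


dR = 3e8 / (2 * 331000000.0) = 0.45 m

0.45 m


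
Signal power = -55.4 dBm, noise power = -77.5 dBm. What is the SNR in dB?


SNR = -55.4 - (-77.5) = 22.1 dB

22.1 dB


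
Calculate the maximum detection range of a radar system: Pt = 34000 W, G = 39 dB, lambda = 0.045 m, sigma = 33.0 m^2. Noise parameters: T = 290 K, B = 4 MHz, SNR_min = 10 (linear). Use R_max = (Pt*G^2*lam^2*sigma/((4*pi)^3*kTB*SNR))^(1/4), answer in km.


G_lin = 10^(39/10) = 7943.282347
R^4 = 34000 * 7943.282347^2 * 0.045^2 * 33.0 / ((4*pi)^3 * 1.38e-23 * 290 * 4000000.0 * 10)
R^4 = 4.51285e20 m^4
R_max = (4.51285e20)^(1/4) = 145751.4 m = 145.8 km

145.8 km


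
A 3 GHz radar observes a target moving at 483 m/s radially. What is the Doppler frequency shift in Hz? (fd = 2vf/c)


fd = 2 * 483 * 3000000000.0 / 3e8 = 9660.0 Hz

9660.0 Hz


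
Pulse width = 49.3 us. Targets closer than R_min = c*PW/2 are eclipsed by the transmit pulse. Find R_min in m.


R_min = 3e8 * 49.3e-6 / 2 = 7395.0 m

7395.0 m


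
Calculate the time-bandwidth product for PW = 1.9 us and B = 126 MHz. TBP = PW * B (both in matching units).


TBP = 1.9 * 126 = 239.4

239.4


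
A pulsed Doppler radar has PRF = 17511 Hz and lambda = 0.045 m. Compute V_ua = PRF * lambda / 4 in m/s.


V_ua = 17511 * 0.045 / 4 = 197.0 m/s

197.0 m/s


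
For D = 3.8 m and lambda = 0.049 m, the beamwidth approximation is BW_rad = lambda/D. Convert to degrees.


BW_rad = 0.049 / 3.8 = 0.012895
BW_deg = 0.74 degrees

0.74 degrees


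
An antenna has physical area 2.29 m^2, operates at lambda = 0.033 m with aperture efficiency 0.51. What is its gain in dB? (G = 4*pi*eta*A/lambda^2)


G_linear = 4*pi*0.51*2.29/0.033^2 = 13476.83
G_dB = 10*log10(13476.83) = 41.3 dB

41.3 dB


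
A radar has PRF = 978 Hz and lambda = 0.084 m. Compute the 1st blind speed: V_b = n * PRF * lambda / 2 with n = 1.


V_blind = 1 * 978 * 0.084 / 2 = 41.1 m/s

41.1 m/s


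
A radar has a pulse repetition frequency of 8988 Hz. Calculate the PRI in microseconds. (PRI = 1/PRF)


PRI = 1/8988 = 0.0001112595 s = 111.3 us

111.3 us


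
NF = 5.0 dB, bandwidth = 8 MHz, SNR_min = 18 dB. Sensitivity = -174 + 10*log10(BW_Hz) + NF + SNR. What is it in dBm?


10*log10(8000000.0) = 69.03
S = -174 + 69.03 + 5.0 + 18 = -82.0 dBm

-82.0 dBm


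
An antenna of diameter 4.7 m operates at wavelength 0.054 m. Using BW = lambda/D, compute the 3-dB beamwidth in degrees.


BW_rad = 0.054 / 4.7 = 0.011489
BW_deg = 0.66 degrees

0.66 degrees


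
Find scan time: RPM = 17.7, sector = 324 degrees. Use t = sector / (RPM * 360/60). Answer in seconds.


t = 324 / (17.7 * 360) * 60 = 3.05 s

3.05 s


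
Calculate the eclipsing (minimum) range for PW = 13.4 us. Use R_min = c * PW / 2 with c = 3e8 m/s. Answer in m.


R_min = 3e8 * 13.4e-6 / 2 = 2010.0 m

2010.0 m


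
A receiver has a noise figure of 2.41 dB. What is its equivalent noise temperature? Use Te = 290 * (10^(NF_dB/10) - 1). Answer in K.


NF_lin = 10^(2.41/10) = 1.741807
Te = 290 * (1.741807 - 1) = 215.1 K

215.1 K


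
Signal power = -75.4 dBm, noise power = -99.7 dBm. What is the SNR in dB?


SNR = -75.4 - (-99.7) = 24.3 dB

24.3 dB


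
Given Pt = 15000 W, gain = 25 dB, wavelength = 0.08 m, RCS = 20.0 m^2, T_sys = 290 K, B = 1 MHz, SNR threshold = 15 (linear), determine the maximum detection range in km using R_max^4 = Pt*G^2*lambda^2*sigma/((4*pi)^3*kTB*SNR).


G_lin = 10^(25/10) = 316.227766
R^4 = 15000 * 316.227766^2 * 0.08^2 * 20.0 / ((4*pi)^3 * 1.38e-23 * 290 * 1000000.0 * 15)
R^4 = 1.61177e18 m^4
R_max = (1.61177e18)^(1/4) = 35630.8 m = 35.6 km

35.6 km


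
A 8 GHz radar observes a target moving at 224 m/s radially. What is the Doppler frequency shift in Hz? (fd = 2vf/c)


fd = 2 * 224 * 8000000000.0 / 3e8 = 11946.7 Hz

11946.7 Hz


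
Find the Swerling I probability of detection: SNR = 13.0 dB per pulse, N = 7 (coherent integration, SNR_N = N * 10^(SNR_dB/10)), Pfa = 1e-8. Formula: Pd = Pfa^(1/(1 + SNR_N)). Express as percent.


SNR_lin = 10^(13.0/10) = 19.95262
SNR_N = 7 * 19.95262 = 139.66834
1/(1 + SNR_N) = 1/140.66834 = 0.0071089
Pd = (1e-8)^0.0071089 = 0.87726
Pd = 87.7%

87.7%


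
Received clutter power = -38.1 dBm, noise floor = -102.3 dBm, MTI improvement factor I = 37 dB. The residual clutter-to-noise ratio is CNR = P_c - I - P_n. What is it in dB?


CNR = -38.1 - 37 - (-102.3) = 27.2 dB

27.2 dB


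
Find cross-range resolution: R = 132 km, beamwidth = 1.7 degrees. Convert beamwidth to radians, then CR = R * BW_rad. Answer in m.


BW_rad = 0.029670597
CR = 132000 * 0.029670597 = 3916.5 m

3916.5 m


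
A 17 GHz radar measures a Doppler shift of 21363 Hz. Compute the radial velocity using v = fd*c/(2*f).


v = 21363 * 3e8 / (2 * 17000000000.0) = 188.5 m/s

188.5 m/s


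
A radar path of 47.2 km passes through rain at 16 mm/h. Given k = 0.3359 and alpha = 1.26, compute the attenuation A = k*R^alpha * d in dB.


gamma = 0.3359 * 16^1.26 = 11.05099 dB/km
A = 11.05099 * 47.2 = 521.61 dB

521.61 dB


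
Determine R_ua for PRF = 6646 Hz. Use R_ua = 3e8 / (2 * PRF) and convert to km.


R_ua = 3e8 / (2 * 6646) = 22570.0 m = 22.6 km

22.6 km


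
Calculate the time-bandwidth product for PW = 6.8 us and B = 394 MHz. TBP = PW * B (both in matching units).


TBP = 6.8 * 394 = 2679.2

2679.2


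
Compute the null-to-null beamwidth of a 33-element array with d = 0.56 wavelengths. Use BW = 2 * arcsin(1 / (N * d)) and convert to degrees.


1/(N*d) = 1/(33*0.56) = 0.054113
BW = 2*arcsin(0.054113) = 6.2 degrees

6.2 degrees


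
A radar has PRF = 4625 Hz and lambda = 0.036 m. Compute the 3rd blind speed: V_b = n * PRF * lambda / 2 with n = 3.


V_blind = 3 * 4625 * 0.036 / 2 = 249.8 m/s

249.8 m/s


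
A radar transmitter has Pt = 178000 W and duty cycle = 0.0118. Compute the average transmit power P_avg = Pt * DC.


P_avg = 178000 * 0.0118 = 2100.4 W

2100.4 W


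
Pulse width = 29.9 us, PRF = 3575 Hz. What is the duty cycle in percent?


DC = 29.9e-6 * 3575 * 100 = 10.69%

10.69%


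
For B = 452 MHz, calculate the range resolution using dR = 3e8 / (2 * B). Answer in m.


dR = 3e8 / (2 * 452000000.0) = 0.33 m

0.33 m
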